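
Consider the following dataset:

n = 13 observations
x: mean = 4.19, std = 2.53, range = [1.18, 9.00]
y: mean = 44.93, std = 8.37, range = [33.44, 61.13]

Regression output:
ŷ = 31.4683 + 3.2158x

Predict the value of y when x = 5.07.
ŷ = 47.7724

x = 5.07 lies inside the observed range [1.18, 9.00], so the fitted equation applies directly:

ŷ = 31.4683 + 3.2158 × 5.07
ŷ = 31.4683 + 16.3041
ŷ = 47.7724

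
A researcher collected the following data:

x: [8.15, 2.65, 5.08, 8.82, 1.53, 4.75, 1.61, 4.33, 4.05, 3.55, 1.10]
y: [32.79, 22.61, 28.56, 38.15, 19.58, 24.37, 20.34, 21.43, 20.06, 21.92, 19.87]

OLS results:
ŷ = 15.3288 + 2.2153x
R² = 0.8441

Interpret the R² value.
About 84.41% of the variability in y is accounted for by the regression on x (R² = 0.8441) — a strong linear fit.

R² = 1 − SS_res/SS_tot compares the residual scatter to the total scatter of y about its mean.

Here R² = 0.8441:
- Explained: 84.41% of the variation in y
- Unexplained (residual): 100% − 84.41% = 15.59%
- Rule of thumb (below 0.3 weak; 0.3 to below 0.7 moderate; 0.7 and above strong) → strong

Note: R² never decreases when predictors are added, so it should not be used alone to compare models of different size.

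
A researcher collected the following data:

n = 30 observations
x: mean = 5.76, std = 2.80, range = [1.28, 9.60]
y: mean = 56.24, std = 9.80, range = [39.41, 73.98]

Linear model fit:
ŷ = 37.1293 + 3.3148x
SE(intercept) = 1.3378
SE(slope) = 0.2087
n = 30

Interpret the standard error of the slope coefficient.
The slope 3.3148 is pinned down to within about ±0.2087 (one SE) by these data — relative uncertainty 6.3%, i.e. precise.

SE(β̂₁) = s / √Sxx, where s is the residual standard deviation and Sxx = Σ(x − x̄)². It is the yardstick for how far β̂₁ = 3.3148 could plausibly be from the true slope.

Relative precision:
- SE / |β̂₁| = 0.2087 / 3.3148 = 6.3%
- Rule of thumb (under 20%: precise; 20% to under 50%: moderately precise; 50% or more: imprecise) → precise

Link to interval estimation: a confidence interval for β₁ is β̂₁ ± t* × 0.2087, so SE sets the half-width per unit of t*.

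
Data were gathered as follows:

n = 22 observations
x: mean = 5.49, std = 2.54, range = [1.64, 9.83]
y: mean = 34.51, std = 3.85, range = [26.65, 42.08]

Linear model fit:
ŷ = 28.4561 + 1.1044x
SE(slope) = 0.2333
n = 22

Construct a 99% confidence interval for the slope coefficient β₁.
The 99% CI for β₁ is (0.4406, 1.7682)

Confidence interval for the slope:

The 99% CI for β₁ is: β̂₁ ± t*(α/2, n-2) × SE(β̂₁)

Step 1: Find critical t-value
- Confidence level = 0.99
- Degrees of freedom = n - 2 = 22 - 2 = 20
- t*(α/2, 20) = 2.8453

Step 2: Calculate margin of error
Margin = 2.8453 × 0.2333 = 0.6638

Step 3: Construct interval
CI = 1.1044 ± 0.6638
CI = (0.4406, 1.7682)

Interpretation: We are 99% confident that the true slope β₁ lies between 0.4406 and 1.7682.
Both endpoints are positive, so the data support a genuinely positive slope at this confidence level.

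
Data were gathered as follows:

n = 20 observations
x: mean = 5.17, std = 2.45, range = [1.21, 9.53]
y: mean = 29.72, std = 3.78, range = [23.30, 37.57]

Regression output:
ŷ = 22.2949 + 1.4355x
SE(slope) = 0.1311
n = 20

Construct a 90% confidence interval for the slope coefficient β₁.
The 90% CI for β₁ is (1.2082, 1.6628)

Confidence interval for the slope:

The 90% CI for β₁ is: β̂₁ ± t*(α/2, n-2) × SE(β̂₁)

Step 1: Find critical t-value
- Confidence level = 0.9
- Degrees of freedom = n - 2 = 20 - 2 = 18
- t*(α/2, 18) = 1.7341

Step 2: Calculate margin of error
Margin = 1.7341 × 0.1311 = 0.2273

Step 3: Construct interval
CI = 1.4355 ± 0.2273
CI = (1.2082, 1.6628)

Interpretation: We are 90% confident that the true slope β₁ lies between 1.2082 and 1.6628.
Both endpoints are positive, so the data support a genuinely positive slope at this confidence level.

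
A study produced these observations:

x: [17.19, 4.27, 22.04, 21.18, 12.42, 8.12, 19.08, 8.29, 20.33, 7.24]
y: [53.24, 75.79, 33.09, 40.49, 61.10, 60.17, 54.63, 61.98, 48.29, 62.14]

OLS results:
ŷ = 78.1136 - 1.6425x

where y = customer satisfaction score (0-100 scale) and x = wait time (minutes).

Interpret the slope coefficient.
An increase of one minute in wait time is associated with a 1.6425 points decrease in predicted satisfaction score.

The slope β₁ = -1.6425 gives the rate at which the fitted satisfaction score changes with wait time.

Interpretation:
- Wait time up by 1 minute → predicted satisfaction score decreases by 1.6425 points
- The effect is assumed constant over the observed range of x (linearity)

(β₀ = 78.1136 is the fitted value at x = 0 and is not part of the slope interpretation.)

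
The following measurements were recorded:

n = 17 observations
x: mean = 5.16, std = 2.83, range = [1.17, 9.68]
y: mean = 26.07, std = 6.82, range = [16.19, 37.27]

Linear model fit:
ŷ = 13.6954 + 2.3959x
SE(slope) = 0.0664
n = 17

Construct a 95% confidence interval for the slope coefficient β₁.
The 95% CI for β₁ is (2.2544, 2.5374)

Confidence interval for the slope:

The 95% CI for β₁ is: β̂₁ ± t*(α/2, n-2) × SE(β̂₁)

Step 1: Find critical t-value
- Confidence level = 0.95
- Degrees of freedom = n - 2 = 17 - 2 = 15
- t*(α/2, 15) = 2.1314

Step 2: Calculate margin of error
Margin = 2.1314 × 0.0664 = 0.1415

Step 3: Construct interval
CI = 2.3959 ± 0.1415
CI = (2.2544, 2.5374)

Interpretation: We are 95% confident that the true slope β₁ lies between 2.2544 and 2.5374.
Both endpoints are positive, so the data support a genuinely positive slope at this confidence level.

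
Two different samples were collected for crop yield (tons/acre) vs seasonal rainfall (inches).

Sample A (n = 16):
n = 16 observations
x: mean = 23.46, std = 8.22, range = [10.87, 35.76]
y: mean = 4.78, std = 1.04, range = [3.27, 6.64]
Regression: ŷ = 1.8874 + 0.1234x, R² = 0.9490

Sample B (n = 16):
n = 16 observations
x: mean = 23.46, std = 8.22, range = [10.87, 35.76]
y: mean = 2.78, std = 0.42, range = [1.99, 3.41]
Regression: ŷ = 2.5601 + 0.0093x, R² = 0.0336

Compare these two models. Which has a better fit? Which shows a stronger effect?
Model A has the better fit (R² = 0.9490 vs 0.0336). Model A shows the stronger effect (|β₁| = 0.1234 vs 0.0093).

Model Comparison:

Which explains more variance? (R²)
- Model A: R² = 0.9490 → 94.90% of variance in crop yield explained
- Model B: R² = 0.0336 → 3.36% of variance in crop yield explained
- 0.9490 > 0.0336 → Model A has the better fit

Which has the larger per-inch effect? (|β₁|)
- Model A: β₁ = 0.1234 → predicted crop yield rises 0.1234 tons/acre per additional inch of rainfall
- Model B: β₁ = 0.0093 → predicted crop yield rises 0.0093 tons/acre per additional inch of rainfall
- |0.1234| > |0.0093| → Model A shows the stronger marginal effect

Notes:
- The two samples could reflect different populations, time periods, or measurement quality.
- A steeper slope doesn't make a better model if the scatter around the line is large.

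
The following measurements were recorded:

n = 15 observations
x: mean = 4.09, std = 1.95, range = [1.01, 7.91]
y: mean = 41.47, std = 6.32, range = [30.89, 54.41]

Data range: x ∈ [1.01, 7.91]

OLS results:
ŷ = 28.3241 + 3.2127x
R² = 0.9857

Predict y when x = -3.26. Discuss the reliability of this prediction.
ŷ = 17.8507 (extrapolation — x = -3.26 lies outside [1.01, 7.91], so reliability is low).

Prediction calculation:
ŷ = 28.3241 + 3.2127 × (-3.26)
ŷ = 17.8507

Reliability:
- Data range: x ∈ [1.01, 7.91]
- Prediction point: x = -3.26 is 4.27 units below the observed range → this is EXTRAPOLATION, not interpolation

Why that matters here:
- R² describes fit only over the sampled x values; it says nothing about behaviour beyond them
- There are no observations near this x to validate the fitted line there
- Real relationships often flatten, saturate, or turn nonlinear at extremes

The R² = 0.9857 only validates the fit within [1.01, 7.91]; treat ŷ = 17.8507 with caution.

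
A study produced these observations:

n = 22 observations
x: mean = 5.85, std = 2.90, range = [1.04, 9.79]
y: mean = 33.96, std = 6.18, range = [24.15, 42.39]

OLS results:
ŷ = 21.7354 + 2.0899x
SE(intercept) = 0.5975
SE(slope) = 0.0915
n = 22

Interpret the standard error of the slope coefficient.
SE(β̂₁) = 0.0915 is the estimated standard deviation of the slope estimate across repeated samples; relative to β̂₁ = 2.0899 that is 4.4%, a precise estimate.

What SE measures:
- The standard error quantifies the sampling variability of the coefficient estimate
- It is the estimated standard deviation of β̂₁ across hypothetical repeated samples of the same size
- Smaller SE → more precise estimate

Relative precision:
- SE / |β̂₁| = 0.0915 / 2.0899 = 4.4%
- Rule of thumb (under 20%: precise; 20% to under 50%: moderately precise; 50% or more: imprecise) → precise

Link to interval estimation: a confidence interval for β₁ is β̂₁ ± t* × 0.0915, so SE sets the half-width per unit of t*.

What drives SE(β̂₁): wider spread of x values → smaller SE; larger n (here n = 22) → smaller SE.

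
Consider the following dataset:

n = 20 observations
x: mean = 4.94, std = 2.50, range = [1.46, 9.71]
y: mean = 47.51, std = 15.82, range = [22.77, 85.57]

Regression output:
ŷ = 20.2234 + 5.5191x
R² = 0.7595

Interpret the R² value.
The model explains 75.95% of the variance in y (R² = 0.7595), leaving 24.05% unexplained; the fit is strong.

R² = 1 − SS_res/SS_tot compares the residual scatter to the total scatter of y about its mean.

Here R² = 0.7595:
- Explained: 75.95% of the variation in y
- Unexplained (residual): 100% − 75.95% = 24.05%
- Rule of thumb (below 0.3 weak; 0.3 to below 0.7 moderate; 0.7 and above strong) → strong

Note: R² says nothing about causation, and a high R² does not by itself mean the linear form is appropriate — check the residuals.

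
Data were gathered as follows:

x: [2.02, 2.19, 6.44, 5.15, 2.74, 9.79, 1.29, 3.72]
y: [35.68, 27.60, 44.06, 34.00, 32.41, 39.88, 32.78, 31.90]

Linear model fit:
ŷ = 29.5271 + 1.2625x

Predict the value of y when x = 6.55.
ŷ = 37.7965

x = 6.55 lies inside the observed range [1.29, 9.79], so the fitted equation applies directly:

ŷ = 29.5271 + 1.2625 × 6.55
ŷ = 29.5271 + 8.2694
ŷ = 37.7965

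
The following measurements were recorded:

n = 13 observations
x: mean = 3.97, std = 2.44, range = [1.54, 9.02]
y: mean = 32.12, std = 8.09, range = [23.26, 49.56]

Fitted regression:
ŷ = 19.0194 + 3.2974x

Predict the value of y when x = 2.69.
ŷ = 27.8894

Plug x = 2.69 into the fitted line:

ŷ = 19.0194 + 3.2974 × 2.69
ŷ = 19.0194 + 8.8700
ŷ = 27.8894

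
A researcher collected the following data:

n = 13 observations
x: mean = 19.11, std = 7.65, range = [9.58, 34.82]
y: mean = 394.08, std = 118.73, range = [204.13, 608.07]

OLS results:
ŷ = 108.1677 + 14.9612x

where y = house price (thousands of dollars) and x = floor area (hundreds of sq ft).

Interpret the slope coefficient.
An increase of one hundred sq ft in floor area is associated with a 14.9612 thousand dollars increase in predicted house price.

The slope coefficient β₁ = 14.9612 represents the marginal effect of floor area on house price.

Interpretation:
- Floor area up by 1 hundred sq ft → predicted house price increases by 14.9612 thousand dollars
- This is a linear approximation: the same per-unit change is assumed across the whole observed x range

The intercept β₀ = 108.1677 is the predicted house price when floor area = 0; since the smallest observed x is 9.58, this is an extrapolation and mainly anchors the line.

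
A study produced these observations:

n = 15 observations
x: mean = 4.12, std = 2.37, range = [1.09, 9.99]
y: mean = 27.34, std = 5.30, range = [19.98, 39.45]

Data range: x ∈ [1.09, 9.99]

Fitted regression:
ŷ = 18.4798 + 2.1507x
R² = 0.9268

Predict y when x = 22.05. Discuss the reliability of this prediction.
The equation gives ŷ = 65.9027; however x = 22.05 is 12.06 units above the observed range, so this extrapolated value should not be trusted.

Prediction calculation:
ŷ = 18.4798 + 2.1507 × 22.05
ŷ = 65.9027

Reliability:
- Data range: x ∈ [1.09, 9.99]
- Prediction point: x = 22.05 is 12.06 units above the observed range → this is EXTRAPOLATION, not interpolation

Why that matters here:
- The standard error of prediction grows with (x − x̄)², and x = 22.05 is far from x̄ = 4.12
- R² describes fit only over the sampled x values; it says nothing about behaviour beyond them

The R² = 0.9268 only validates the fit within [1.09, 9.99]; treat ŷ = 65.9027 with caution.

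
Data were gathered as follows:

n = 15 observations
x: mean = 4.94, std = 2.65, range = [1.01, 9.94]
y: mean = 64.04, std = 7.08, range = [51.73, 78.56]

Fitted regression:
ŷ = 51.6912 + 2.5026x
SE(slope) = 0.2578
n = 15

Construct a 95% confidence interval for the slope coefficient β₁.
The 95% CI for β₁ is (1.9456, 3.0596)

Confidence interval for the slope:

The 95% CI for β₁ is: β̂₁ ± t*(α/2, n-2) × SE(β̂₁)

Step 1: Find critical t-value
- Confidence level = 0.95
- Degrees of freedom = n - 2 = 15 - 2 = 13
- t*(α/2, 13) = 2.1604

Step 2: Calculate margin of error
Margin = 2.1604 × 0.2578 = 0.5570

Step 3: Construct interval
CI = 2.5026 ± 0.5570
CI = (1.9456, 3.0596)

Interpretation: each one-unit increase in x is associated with a change in mean y of between 1.9456 and 3.0596, with 95% confidence.
Both endpoints are positive, so the data support a genuinely positive slope at this confidence level.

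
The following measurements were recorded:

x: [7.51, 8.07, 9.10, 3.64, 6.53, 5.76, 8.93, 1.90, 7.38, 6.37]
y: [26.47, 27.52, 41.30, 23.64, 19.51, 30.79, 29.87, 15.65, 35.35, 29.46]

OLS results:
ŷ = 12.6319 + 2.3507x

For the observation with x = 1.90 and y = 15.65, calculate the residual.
Residual = -1.4482

The residual is the difference between the actual value and the predicted value:

Residual = y - ŷ

Step 1: Calculate predicted value
ŷ = 12.6319 + 2.3507 × 1.90
ŷ = 17.0982

Step 2: Calculate residual
Residual = 15.65 - 17.0982
Residual = -1.4482

The residual is negative, so the observed y = 15.65 sits below the regression line (the line overestimates it by 1.4482).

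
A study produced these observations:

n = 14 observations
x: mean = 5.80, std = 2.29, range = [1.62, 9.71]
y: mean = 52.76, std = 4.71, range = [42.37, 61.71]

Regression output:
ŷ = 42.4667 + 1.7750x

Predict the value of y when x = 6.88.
ŷ = 54.6787

To predict y for x = 6.88, substitute into the regression equation:

ŷ = 42.4667 + 1.7750 × 6.88
ŷ = 42.4667 + 12.2120
ŷ = 54.6787

This is a point prediction; actual observations scatter around it by roughly the residual standard deviation.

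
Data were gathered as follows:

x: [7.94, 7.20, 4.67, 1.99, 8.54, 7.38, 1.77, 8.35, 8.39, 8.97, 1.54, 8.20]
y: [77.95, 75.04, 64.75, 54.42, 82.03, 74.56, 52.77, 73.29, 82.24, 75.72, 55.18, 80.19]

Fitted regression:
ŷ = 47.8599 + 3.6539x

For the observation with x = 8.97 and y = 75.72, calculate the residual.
Residual = -4.9154

The residual is the difference between the actual value and the predicted value:

Residual = y - ŷ

Step 1: Calculate predicted value
ŷ = 47.8599 + 3.6539 × 8.97
ŷ = 80.6354

Step 2: Calculate residual
Residual = 75.72 - 80.6354
Residual = -4.9154

The residual is negative, so the observed y = 75.72 sits below the regression line (the line overestimates it by 4.9154).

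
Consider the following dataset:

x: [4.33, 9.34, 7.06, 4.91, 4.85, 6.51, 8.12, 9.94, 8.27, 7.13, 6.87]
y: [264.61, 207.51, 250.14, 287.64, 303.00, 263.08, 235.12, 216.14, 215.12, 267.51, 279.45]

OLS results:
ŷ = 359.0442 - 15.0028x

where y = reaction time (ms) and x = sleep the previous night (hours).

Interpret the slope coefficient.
On average, reaction time is about 15.0028 ms lower for every extra hour of sleep.

β₁ = -15.0028 is the change in predicted reaction time (ms) per additional hour of sleep.

Interpretation:
- Sleep up by 1 hour → predicted reaction time decreases by 15.0028 ms
- The effect is assumed constant over the observed range of x (linearity)
- The slope describes association in these data, not necessarily a causal effect

(β₀ = 359.0442 is the fitted value at x = 0 and is not part of the slope interpretation.)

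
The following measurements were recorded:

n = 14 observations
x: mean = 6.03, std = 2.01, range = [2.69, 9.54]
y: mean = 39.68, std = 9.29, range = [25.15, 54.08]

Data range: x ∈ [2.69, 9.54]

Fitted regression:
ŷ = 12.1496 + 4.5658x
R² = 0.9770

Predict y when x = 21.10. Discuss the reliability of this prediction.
ŷ = 108.4880 (extrapolation — x = 21.10 lies outside [2.69, 9.54], so reliability is low).

Prediction calculation:
ŷ = 12.1496 + 4.5658 × 21.10
ŷ = 108.4880

Reliability:
- Data range: x ∈ [2.69, 9.54]
- Prediction point: x = 21.10 is 11.56 units above the observed range → this is EXTRAPOLATION, not interpolation

Why that matters here:
- R² describes fit only over the sampled x values; it says nothing about behaviour beyond them
- The linear relationship may not hold outside the observed range

The R² = 0.9770 only validates the fit within [2.69, 9.54]; treat ŷ = 108.4880 with caution.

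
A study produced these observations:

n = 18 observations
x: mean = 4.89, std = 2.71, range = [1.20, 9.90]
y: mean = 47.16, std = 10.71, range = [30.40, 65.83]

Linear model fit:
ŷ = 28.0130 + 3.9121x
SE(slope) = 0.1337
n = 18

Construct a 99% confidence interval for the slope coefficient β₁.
The 99% CI for β₁ is (3.5216, 4.3026)

Confidence interval for the slope:

The 99% CI for β₁ is: β̂₁ ± t*(α/2, n-2) × SE(β̂₁)

Step 1: Find critical t-value
- Confidence level = 0.99
- Degrees of freedom = n - 2 = 18 - 2 = 16
- t*(α/2, 16) = 2.9208

Step 2: Calculate margin of error
Margin = 2.9208 × 0.1337 = 0.3905

Step 3: Construct interval
CI = 3.9121 ± 0.3905
CI = (3.5216, 4.3026)

Interpretation: We are 99% confident that the true slope β₁ lies between 3.5216 and 4.3026.
Both endpoints are positive, so the data support a genuinely positive slope at this confidence level.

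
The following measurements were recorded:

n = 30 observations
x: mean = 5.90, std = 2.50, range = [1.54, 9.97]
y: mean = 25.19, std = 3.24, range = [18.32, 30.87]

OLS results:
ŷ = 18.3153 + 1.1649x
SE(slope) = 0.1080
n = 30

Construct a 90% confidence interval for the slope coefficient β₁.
The 90% CI for β₁ is (0.9812, 1.3486)

Confidence interval for the slope:

The 90% CI for β₁ is: β̂₁ ± t*(α/2, n-2) × SE(β̂₁)

Step 1: Find critical t-value
- Confidence level = 0.9
- Degrees of freedom = n - 2 = 30 - 2 = 28
- t*(α/2, 28) = 1.7011

Step 2: Calculate margin of error
Margin = 1.7011 × 0.1080 = 0.1837

Step 3: Construct interval
CI = 1.1649 ± 0.1837
CI = (0.9812, 1.3486)

Interpretation: each one-unit increase in x is associated with a change in mean y of between 0.9812 and 1.3486, with 90% confidence.
The interval does not include 0, suggesting a significant linear relationship.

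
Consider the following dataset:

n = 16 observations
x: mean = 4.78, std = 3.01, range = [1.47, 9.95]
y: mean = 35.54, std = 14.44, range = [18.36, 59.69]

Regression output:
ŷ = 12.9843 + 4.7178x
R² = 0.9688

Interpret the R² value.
R² = 0.9688 means 96.88% of the variation in y is explained by the linear relationship with x. This indicates a strong fit.

R² = 1 − SS_res/SS_tot compares the residual scatter to the total scatter of y about its mean.

Here R² = 0.9688:
- Explained: 96.88% of the variation in y
- Unexplained (residual): 100% − 96.88% = 3.12%
- Rule of thumb (below 0.3 weak; 0.3 to below 0.7 moderate; 0.7 and above strong) → strong

Note: R² says nothing about causation, and a high R² does not by itself mean the linear form is appropriate — check the residuals.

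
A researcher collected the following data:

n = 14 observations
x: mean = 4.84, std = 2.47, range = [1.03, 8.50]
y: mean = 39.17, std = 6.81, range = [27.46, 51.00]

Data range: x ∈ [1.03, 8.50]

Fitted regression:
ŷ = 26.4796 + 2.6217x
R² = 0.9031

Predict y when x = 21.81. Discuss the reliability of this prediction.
The equation gives ŷ = 83.6589; however x = 21.81 is 13.31 units above the observed range, so this extrapolated value should not be trusted.

Prediction calculation:
ŷ = 26.4796 + 2.6217 × 21.81
ŷ = 83.6589

Reliability:
- Data range: x ∈ [1.03, 8.50]
- Prediction point: x = 21.81 is 13.31 units above the observed range → this is EXTRAPOLATION, not interpolation

Why that matters here:
- R² describes fit only over the sampled x values; it says nothing about behaviour beyond them
- The standard error of prediction grows with (x − x̄)², and x = 21.81 is far from x̄ = 4.84
- The linear relationship may not hold outside the observed range

A defensible statement: 'if the linear trend continued to x = 21.81, y would be about 83.6589' — the premise is untested.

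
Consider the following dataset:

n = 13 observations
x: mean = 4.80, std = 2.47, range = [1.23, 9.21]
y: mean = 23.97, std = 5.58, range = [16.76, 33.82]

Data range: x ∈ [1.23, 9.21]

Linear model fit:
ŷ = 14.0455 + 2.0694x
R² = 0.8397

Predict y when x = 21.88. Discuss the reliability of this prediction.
ŷ = 59.3240, but this is extrapolation (above the data range [1.23, 9.21]) and may be unreliable.

Prediction calculation:
ŷ = 14.0455 + 2.0694 × 21.88
ŷ = 59.3240

Reliability:
- Data range: x ∈ [1.23, 9.21]
- Prediction point: x = 21.88 is 12.67 units above the observed range → this is EXTRAPOLATION, not interpolation

Why that matters here:
- The standard error of prediction grows with (x − x̄)², and x = 21.88 is far from x̄ = 4.80
- R² describes fit only over the sampled x values; it says nothing about behaviour beyond them

Report the number if required, but flag clearly that it is an extrapolation.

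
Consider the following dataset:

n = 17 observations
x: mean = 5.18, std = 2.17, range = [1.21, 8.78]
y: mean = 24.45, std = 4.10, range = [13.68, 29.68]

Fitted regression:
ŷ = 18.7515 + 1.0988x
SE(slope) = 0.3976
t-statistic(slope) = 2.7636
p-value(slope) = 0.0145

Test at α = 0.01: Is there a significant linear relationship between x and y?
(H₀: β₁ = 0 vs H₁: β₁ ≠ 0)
Fail to reject H₀: p-value = 0.0145 ≥ α = 0.01. The linear relationship is not significant at the 1% level.

Hypothesis test for the slope coefficient:

H₀: β₁ = 0 (no linear relationship)
H₁: β₁ ≠ 0 (linear relationship exists)

Test statistic: t = β̂₁ / SE(β̂₁) = 1.0988 / 0.3976 = 2.7636

The p-value (0.0145) is the probability, under H₀, of a t-statistic at least as extreme as |t| = 2.7636 (two-sided, df = n − 2 = 15).

Decision rule: reject H₀ if p-value < α.
p-value = 0.0145 ≥ α = 0.01 → fail to reject H₀.

Conclusion: the linear association between x and y is not significant at the 1% level.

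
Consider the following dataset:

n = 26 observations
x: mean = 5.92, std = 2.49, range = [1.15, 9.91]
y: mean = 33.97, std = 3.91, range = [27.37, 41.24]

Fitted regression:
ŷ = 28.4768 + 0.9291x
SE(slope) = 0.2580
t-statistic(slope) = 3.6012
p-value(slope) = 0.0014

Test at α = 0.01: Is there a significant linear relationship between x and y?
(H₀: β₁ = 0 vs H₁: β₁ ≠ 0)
Reject H₀: p-value = 0.0014 < α = 0.01. The linear relationship is significant at the 1% level.

Hypothesis test for the slope coefficient:

H₀: β₁ = 0 (no linear relationship)
H₁: β₁ ≠ 0 (linear relationship exists)

Test statistic: t = β̂₁ / SE(β̂₁) = 0.9291 / 0.2580 = 3.6012

With df = 24, the two-sided p-value for |t| = 3.6012 is 0.0014.

Decision rule: reject H₀ if p-value < α.
p-value = 0.0014 < α = 0.01 → reject H₀.

At α = 0.01 the data do provide convincing evidence of a nonzero slope.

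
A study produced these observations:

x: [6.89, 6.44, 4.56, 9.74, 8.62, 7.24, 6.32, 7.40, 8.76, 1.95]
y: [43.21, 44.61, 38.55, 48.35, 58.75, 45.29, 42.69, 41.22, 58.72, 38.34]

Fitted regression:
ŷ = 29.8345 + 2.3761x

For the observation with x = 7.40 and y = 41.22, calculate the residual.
Residual = -6.1976

The residual is the difference between the actual value and the predicted value:

Residual = y - ŷ

Step 1: Calculate predicted value
ŷ = 29.8345 + 2.3761 × 7.40
ŷ = 47.4176

Step 2: Calculate residual
Residual = 41.22 - 47.4176
Residual = -6.1976

Interpretation: the model overestimates the actual value by 6.1976 at this point (negative residual → observation lies below the fitted line).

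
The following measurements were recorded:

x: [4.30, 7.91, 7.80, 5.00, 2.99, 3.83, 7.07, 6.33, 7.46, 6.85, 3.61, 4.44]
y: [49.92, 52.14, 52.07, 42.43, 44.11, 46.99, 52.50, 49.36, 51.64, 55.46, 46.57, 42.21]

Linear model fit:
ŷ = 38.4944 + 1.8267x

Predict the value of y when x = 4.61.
ŷ = 46.9155

Plug x = 4.61 into the fitted line:

ŷ = 38.4944 + 1.8267 × 4.61
ŷ = 38.4944 + 8.4211
ŷ = 46.9155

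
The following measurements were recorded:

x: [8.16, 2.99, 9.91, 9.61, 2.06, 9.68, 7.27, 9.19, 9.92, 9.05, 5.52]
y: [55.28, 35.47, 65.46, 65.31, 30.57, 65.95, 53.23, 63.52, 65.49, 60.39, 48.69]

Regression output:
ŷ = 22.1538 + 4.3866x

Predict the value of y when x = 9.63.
ŷ = 64.3968

x = 9.63 lies inside the observed range [2.06, 9.92], so the fitted equation applies directly:

ŷ = 22.1538 + 4.3866 × 9.63
ŷ = 22.1538 + 42.2430
ŷ = 64.3968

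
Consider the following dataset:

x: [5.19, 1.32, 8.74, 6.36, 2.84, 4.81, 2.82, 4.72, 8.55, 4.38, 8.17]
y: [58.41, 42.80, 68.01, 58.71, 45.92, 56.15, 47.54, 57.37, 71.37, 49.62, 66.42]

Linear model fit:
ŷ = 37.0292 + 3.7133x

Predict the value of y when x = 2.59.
ŷ = 46.6466

To predict y for x = 2.59, substitute into the regression equation:

ŷ = 37.0292 + 3.7133 × 2.59
ŷ = 37.0292 + 9.6174
ŷ = 46.6466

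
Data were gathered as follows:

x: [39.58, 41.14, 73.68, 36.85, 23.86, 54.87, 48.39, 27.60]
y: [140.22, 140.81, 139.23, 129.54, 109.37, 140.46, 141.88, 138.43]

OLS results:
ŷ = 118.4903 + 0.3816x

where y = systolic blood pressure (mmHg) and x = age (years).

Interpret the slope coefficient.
For each additional year of age, predicted blood pressure increases by approximately 0.3816 mmHg.

β₁ = 0.3816 is the change in predicted blood pressure (mmHg) per additional year of age.

Interpretation:
- Age up by 1 year → predicted blood pressure increases by 0.3816 mmHg
- This is a linear approximation: the same per-unit change is assumed across the whole observed x range
- The slope describes association in these data, not necessarily a causal effect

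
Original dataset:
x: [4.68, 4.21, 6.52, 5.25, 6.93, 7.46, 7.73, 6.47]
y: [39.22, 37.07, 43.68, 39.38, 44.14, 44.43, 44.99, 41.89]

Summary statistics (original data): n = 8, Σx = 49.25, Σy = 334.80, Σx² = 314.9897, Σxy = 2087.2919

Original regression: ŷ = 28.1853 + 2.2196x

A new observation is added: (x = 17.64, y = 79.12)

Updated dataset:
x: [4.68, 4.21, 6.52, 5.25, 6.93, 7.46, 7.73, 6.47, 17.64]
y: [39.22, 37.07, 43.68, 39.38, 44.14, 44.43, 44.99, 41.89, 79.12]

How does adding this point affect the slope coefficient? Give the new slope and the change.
The slope changes from 2.2196 to 3.1517 (change of +0.9321, or +42.0%).

The new point has HIGH LEVERAGE: x = 17.64 is far from the original mean x̄ = 49.25/8 ≈ 6.16 (original range [4.21, 7.73]).

Step 1: Update the sums with the new point (n goes from 8 to 9)
Σx  = 49.25 + 17.64 = 66.89
Σy  = 334.80 + 79.12 = 413.92
Σx² = 314.9897 + 17.64² = 314.9897 + 311.1696 = 626.1593
Σxy = 2087.2919 + 17.64×79.12 = 2087.2919 + 1395.6768 = 3482.9687

Step 2: Recompute the slope with b₁ = (nΣxy − ΣxΣy) / (nΣx² − (Σx)²)
Numerator   = 9×3482.9687 − 66.89×413.92 = 31346.7183 − 27687.1088 = 3659.6095
Denominator = 9×626.1593 − 66.89² = 5635.4337 − 4474.2721 = 1161.1616
b₁(new) = 3659.6095 / 1161.1616 = 3.1517

(Same formula on the original sums: (8×2087.2919 − 49.25×334.80) / (8×314.9897 − 49.25²) = 209.4352 / 94.3551 = 2.2196, matching the given fit.)

Step 3: Change in slope
Δβ₁ = 3.1517 − 2.2196 = +0.9321
Relative change = +0.9321 / 2.2196 × 100% = +42.0%
→ the slope increases when the point is added.

A high-leverage point only changes the slope if it is off the original line; here y = 79.12 is above the original trend, so the slope increases.
In practice: examine leverage (hᵢ) and Cook's distance rather than deleting it automatically; refit with and without it and report both if conclusions differ.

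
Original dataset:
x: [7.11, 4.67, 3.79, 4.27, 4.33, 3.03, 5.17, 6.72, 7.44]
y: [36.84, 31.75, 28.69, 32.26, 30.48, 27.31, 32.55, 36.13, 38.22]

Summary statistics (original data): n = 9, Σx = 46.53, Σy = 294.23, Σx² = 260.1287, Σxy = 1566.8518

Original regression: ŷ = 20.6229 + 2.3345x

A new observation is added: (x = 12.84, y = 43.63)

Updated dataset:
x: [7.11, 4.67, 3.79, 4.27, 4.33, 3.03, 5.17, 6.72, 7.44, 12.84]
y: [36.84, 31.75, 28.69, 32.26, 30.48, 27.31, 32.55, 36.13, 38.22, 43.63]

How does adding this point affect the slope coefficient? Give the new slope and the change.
The slope changes from 2.3345 to 1.6712 (change of -0.6633, or -28.4%).

x = 12.84 lies well outside the original x-range [3.03, 7.44] (x̄ ≈ 5.17), so this observation has high leverage and can move the slope substantially.

Step 1: Update the sums with the new point (n goes from 9 to 10)
Σx  = 46.53 + 12.84 = 59.37
Σy  = 294.23 + 43.63 = 337.86
Σx² = 260.1287 + 12.84² = 260.1287 + 164.8656 = 424.9943
Σxy = 1566.8518 + 12.84×43.63 = 1566.8518 + 560.2092 = 2127.0610

Step 2: Recompute the slope with b₁ = (nΣxy − ΣxΣy) / (nΣx² − (Σx)²)
Numerator   = 10×2127.0610 − 59.37×337.86 = 21270.6100 − 20058.7482 = 1211.8618
Denominator = 10×424.9943 − 59.37² = 4249.9430 − 3524.7969 = 725.1461
b₁(new) = 1211.8618 / 725.1461 = 1.6712

(Same formula on the original sums: (9×1566.8518 − 46.53×294.23) / (9×260.1287 − 46.53²) = 411.1443 / 176.1174 = 2.3345, matching the given fit.)

Step 3: Change in slope
Δβ₁ = 1.6712 − 2.3345 = -0.6633
Relative change = -0.6633 / 2.3345 × 100% = -28.4%
→ the slope decreases when the point is added.

Because the point sits below the extension of the original line at a high-leverage x, it tilts the fit down.
In practice: examine leverage (hᵢ) and Cook's distance rather than deleting it automatically.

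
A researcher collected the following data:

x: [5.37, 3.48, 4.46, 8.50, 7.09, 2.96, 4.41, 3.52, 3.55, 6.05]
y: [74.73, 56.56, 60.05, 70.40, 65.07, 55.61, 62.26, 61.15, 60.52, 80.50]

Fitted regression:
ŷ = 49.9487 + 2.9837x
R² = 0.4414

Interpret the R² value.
R² = 0.4414 means 44.14% of the variation in y is explained by the linear relationship with x. This indicates a moderate fit.

R² = 1 − SS_res/SS_tot compares the residual scatter to the total scatter of y about its mean.

Here R² = 0.4414:
- Explained: 44.14% of the variation in y
- Unexplained (residual): 100% − 44.14% = 55.86%
- Rule of thumb (below 0.3 weak; 0.3 to below 0.7 moderate; 0.7 and above strong) → moderate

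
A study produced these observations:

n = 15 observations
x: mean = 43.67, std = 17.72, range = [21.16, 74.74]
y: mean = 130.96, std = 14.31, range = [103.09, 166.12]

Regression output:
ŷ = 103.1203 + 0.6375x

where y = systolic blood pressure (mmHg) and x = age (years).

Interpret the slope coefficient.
An increase of one year in age is associated with a 0.6375 mmHg increase in predicted blood pressure.

The slope coefficient β₁ = 0.6375 represents the marginal effect of age on blood pressure.

Interpretation:
- Age up by 1 year → predicted blood pressure increases by 0.6375 mmHg
- The effect is assumed constant over the observed range of x (linearity)
- The sign (+) gives the direction; the magnitude 0.6375 gives the size of the effect per year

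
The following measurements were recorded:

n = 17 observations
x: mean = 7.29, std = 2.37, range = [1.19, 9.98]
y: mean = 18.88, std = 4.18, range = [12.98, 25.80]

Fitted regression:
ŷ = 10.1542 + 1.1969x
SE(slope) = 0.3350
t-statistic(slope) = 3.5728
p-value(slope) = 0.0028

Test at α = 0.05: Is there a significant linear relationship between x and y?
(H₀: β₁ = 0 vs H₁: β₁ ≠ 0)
p-value = 0.0028 < α = 0.05, so we reject H₀. The relationship is significant.

Hypothesis test for the slope coefficient:

H₀: β₁ = 0 (no linear relationship)
H₁: β₁ ≠ 0 (linear relationship exists)

Test statistic: t = β̂₁ / SE(β̂₁) = 1.1969 / 0.3350 = 3.5728

p = 0.0028: how often a slope estimate this far from 0 (in SE units) would arise by chance if β₁ were truly 0.

Decision rule: reject H₀ if p-value < α.
p-value = 0.0028 < α = 0.05 → reject H₀.

There is sufficient evidence at the 5% significance level to conclude that a linear relationship exists between x and y.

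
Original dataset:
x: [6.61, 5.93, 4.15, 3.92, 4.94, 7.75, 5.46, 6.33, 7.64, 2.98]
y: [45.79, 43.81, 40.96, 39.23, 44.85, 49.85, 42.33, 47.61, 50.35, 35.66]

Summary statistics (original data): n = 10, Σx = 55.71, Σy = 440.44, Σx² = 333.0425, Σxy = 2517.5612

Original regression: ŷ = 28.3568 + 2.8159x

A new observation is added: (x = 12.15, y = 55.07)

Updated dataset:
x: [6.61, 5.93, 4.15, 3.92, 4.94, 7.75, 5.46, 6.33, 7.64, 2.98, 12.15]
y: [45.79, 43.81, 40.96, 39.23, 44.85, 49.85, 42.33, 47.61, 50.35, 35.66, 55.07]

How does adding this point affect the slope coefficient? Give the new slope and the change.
The slope changes from 2.8159 to 2.0928 (change of -0.7231, or -25.7%).

x = 12.15 lies well outside the original x-range [2.98, 7.75] (x̄ ≈ 5.57), so this observation has high leverage and can move the slope substantially.

Step 1: Update the sums with the new point (n goes from 10 to 11)
Σx  = 55.71 + 12.15 = 67.86
Σy  = 440.44 + 55.07 = 495.51
Σx² = 333.0425 + 12.15² = 333.0425 + 147.6225 = 480.6650
Σxy = 2517.5612 + 12.15×55.07 = 2517.5612 + 669.1005 = 3186.6617

Step 2: Recompute the slope with b₁ = (nΣxy − ΣxΣy) / (nΣx² − (Σx)²)
Numerator   = 11×3186.6617 − 67.86×495.51 = 35053.2787 − 33625.3086 = 1427.9701
Denominator = 11×480.6650 − 67.86² = 5287.3150 − 4604.9796 = 682.3354
b₁(new) = 1427.9701 / 682.3354 = 2.0928

(Same formula on the original sums: (10×2517.5612 − 55.71×440.44) / (10×333.0425 − 55.71²) = 638.6996 / 226.8209 = 2.8159, matching the given fit.)

Step 3: Change in slope
Δβ₁ = 2.0928 − 2.8159 = -0.7231
Relative change = -0.7231 / 2.8159 × 100% = -25.7%
→ the slope decreases when the point is added.

A high-leverage point only changes the slope if it is off the original line; here y = 55.07 is below the original trend, so the slope decreases.
In practice: investigate whether it comes from the same population as the rest of the sample.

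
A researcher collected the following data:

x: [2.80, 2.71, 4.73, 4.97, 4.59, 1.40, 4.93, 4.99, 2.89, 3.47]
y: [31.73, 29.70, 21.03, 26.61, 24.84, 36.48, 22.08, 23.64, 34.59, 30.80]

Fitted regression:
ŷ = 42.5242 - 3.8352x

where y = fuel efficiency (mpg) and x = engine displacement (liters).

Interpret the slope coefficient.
For each additional liter of engine displacement, predicted fuel efficiency decreases by approximately 3.8352 mpg.

The slope coefficient β₁ = -3.8352 represents the marginal effect of engine displacement on fuel efficiency.

Interpretation:
- Engine displacement up by 1 liter → predicted fuel efficiency decreases by 3.8352 mpg
- This is a linear approximation: the same per-unit change is assumed across the whole observed x range
- The slope describes association in these data, not necessarily a causal effect

The intercept β₀ = 42.5242 is the predicted fuel efficiency when engine displacement = 0; since the smallest observed x is 1.40, this is an extrapolation and mainly anchors the line.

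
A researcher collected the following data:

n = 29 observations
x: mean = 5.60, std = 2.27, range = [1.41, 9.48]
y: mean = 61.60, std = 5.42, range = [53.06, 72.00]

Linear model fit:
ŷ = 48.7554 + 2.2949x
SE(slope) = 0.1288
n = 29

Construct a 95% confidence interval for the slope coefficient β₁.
The 95% CI for β₁ is (2.0306, 2.5592)

Confidence interval for the slope:

The 95% CI for β₁ is: β̂₁ ± t*(α/2, n-2) × SE(β̂₁)

Step 1: Find critical t-value
- Confidence level = 0.95
- Degrees of freedom = n - 2 = 29 - 2 = 27
- t*(α/2, 27) = 2.0518

Step 2: Calculate margin of error
Margin = 2.0518 × 0.1288 = 0.2643

Step 3: Construct interval
CI = 2.2949 ± 0.2643
CI = (2.0306, 2.5592)

Interpretation: We are 95% confident that the true slope β₁ lies between 2.0306 and 2.5592.
The interval does not include 0, suggesting a significant linear relationship.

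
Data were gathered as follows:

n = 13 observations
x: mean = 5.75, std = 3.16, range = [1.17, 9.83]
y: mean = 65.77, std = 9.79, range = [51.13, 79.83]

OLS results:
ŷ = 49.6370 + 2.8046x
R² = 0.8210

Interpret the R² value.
About 82.10% of the variability in y is accounted for by the regression on x (R² = 0.8210) — a strong linear fit.

R² (coefficient of determination) measures the proportion of variance in y explained by the regression model.

Here R² = 0.8210:
- Explained: 82.10% of the variation in y
- Unexplained (residual): 100% − 82.10% = 17.90%
- Rule of thumb (below 0.3 weak; 0.3 to below 0.7 moderate; 0.7 and above strong) → strong

Note: R² says nothing about causation, and a high R² does not by itself mean the linear form is appropriate — check the residuals.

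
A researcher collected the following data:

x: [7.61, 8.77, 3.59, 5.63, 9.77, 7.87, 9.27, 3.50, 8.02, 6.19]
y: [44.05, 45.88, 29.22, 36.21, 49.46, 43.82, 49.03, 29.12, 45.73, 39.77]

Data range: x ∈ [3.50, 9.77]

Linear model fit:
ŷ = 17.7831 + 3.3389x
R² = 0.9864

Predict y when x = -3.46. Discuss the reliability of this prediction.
ŷ = 6.2305, but this is extrapolation (below the data range [3.50, 9.77]) and may be unreliable.

Prediction calculation:
ŷ = 17.7831 + 3.3389 × (-3.46)
ŷ = 6.2305

Reliability:
- Data range: x ∈ [3.50, 9.77]
- Prediction point: x = -3.46 is 6.96 units below the observed range → this is EXTRAPOLATION, not interpolation

Why that matters here:
- Real relationships often flatten, saturate, or turn nonlinear at extremes
- The standard error of prediction grows with (x − x̄)², and x = -3.46 is far from x̄ = 7.02
- R² describes fit only over the sampled x values; it says nothing about behaviour beyond them

The R² = 0.9864 only validates the fit within [3.50, 9.77]; treat ŷ = 6.2305 with caution.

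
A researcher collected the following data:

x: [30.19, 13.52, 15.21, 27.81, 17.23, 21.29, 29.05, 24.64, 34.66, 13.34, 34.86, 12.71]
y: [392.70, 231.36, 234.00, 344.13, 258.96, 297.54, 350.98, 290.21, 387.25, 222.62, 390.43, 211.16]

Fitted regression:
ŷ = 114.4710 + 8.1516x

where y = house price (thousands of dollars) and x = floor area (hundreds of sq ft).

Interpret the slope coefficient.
For each additional hundred sq ft of floor area, predicted house price increases by approximately 8.1516 thousand dollars.

The slope β₁ = 8.1516 gives the rate at which the fitted house price changes with floor area.

Interpretation:
- Floor area up by 1 hundred sq ft → predicted house price increases by 8.1516 thousand dollars
- This is a linear approximation: the same per-unit change is assumed across the whole observed x range

The intercept β₀ = 114.4710 is the predicted house price when floor area = 0; since the smallest observed x is 12.71, this is an extrapolation and mainly anchors the line.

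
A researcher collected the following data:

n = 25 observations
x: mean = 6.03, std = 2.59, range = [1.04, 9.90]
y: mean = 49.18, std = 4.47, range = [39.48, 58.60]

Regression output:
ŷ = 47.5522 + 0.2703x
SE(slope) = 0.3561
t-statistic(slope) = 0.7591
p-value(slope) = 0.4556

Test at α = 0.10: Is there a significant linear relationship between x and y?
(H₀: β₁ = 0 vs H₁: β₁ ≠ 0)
Since p-value = 0.4556 ≥ α = 0.10, fail to reject H₀ — the slope is not significantly different from 0.

Hypothesis test for the slope coefficient:

H₀: β₁ = 0 (no linear relationship)
H₁: β₁ ≠ 0 (linear relationship exists)

Test statistic: t = β̂₁ / SE(β̂₁) = 0.2703 / 0.3561 = 0.7591

The p-value (0.4556) is the probability, under H₀, of a t-statistic at least as extreme as |t| = 0.7591 (two-sided, df = n − 2 = 23).

Decision rule: reject H₀ if p-value < α.
p-value = 0.4556 ≥ α = 0.10 → fail to reject H₀.

There is not sufficient evidence at the 10% significance level to conclude that a linear relationship exists between x and y.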